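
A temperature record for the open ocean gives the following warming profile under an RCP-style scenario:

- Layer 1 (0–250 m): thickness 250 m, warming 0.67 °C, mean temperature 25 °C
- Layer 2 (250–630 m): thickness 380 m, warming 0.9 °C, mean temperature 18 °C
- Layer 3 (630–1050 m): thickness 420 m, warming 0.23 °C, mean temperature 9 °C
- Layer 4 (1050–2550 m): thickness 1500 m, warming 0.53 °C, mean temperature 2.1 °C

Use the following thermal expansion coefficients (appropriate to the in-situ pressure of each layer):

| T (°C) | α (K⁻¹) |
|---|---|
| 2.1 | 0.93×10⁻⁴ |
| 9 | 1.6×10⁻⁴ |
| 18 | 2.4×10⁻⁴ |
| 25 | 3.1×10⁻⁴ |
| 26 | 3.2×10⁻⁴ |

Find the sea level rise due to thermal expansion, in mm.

Layer 1 at 25 °C → α = 3.1×10⁻⁴ K⁻¹
Layer 2 at 18 °C → α = 2.4×10⁻⁴ K⁻¹
Layer 3 at 9 °C → α = 1.6×10⁻⁴ K⁻¹
Layer 4 at 2.1 °C → α = 0.93×10⁻⁴ K⁻¹
Layer 1: 3.1×10⁻⁴ × 0.67 × 250 = 0.051925 m
2.4×10⁻⁴ × 0.9 × 380 = 0.08208 m
630–1050 m: 420 × 1.6×10⁻⁴ × 0.23 = 0.015456 m
0.53 × 0.93×10⁻⁴ × 1500 = 0.073935 m
Δh = 0.051925 + 0.08208 + 0.015456 + 0.073935 = 0.223396 m ≈ 220 mm

220 mm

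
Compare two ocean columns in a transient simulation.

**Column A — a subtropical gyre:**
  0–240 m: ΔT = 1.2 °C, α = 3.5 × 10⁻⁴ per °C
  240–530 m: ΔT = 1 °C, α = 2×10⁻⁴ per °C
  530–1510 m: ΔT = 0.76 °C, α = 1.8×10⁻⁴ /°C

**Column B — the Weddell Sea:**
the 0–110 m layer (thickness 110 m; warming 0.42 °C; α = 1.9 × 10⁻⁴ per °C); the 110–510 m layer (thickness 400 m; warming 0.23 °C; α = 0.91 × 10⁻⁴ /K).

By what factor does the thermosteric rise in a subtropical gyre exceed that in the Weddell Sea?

a factor of 17

A 240 × 1.2 × 3.5×10⁻⁴ = 0.10080 m
A 240–530 m: 1 × 290 × 2×10⁻⁴ = 0.05800 m
A Layer 3: 980 × 1.8×10⁻⁴ × 0.76 = 0.134064 m
A total: 0.292864 m
B 0.42 × 110 × 1.9×10⁻⁴ = 0.008778 m
B 0.91×10⁻⁴ × 0.23 × 400 = 0.008372 m
B total: 0.01715 m
Ratio: 0.292864 / 0.01715 ≈ 17.08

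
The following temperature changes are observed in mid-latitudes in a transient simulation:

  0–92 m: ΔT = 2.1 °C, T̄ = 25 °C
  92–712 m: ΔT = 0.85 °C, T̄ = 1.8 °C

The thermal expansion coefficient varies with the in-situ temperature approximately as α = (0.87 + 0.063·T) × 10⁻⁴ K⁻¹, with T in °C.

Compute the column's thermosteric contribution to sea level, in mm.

99.1 mm

Layer 1: α = (0.87 + 0.063×25)×10⁻⁴ = 2.445×10⁻⁴ K⁻¹
Layer 2: α = (0.87 + 0.063×1.8)×10⁻⁴ = 0.9834×10⁻⁴ K⁻¹
Layer 1: 2.445×10⁻⁴ × 92 × 2.1 = 0.0472374 m
92–712 m: 0.9834×10⁻⁴ × 620 × 0.85 = 0.05182518 m
Δh = 0.0472374 + 0.05182518 = 0.09906258 m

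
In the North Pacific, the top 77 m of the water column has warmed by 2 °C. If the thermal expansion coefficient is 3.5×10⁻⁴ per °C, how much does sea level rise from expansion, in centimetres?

5.4 cm of thermosteric rise

Δh = αΔT·H = 3.5×10⁻⁴ × 2 × 77 = 0.05390 m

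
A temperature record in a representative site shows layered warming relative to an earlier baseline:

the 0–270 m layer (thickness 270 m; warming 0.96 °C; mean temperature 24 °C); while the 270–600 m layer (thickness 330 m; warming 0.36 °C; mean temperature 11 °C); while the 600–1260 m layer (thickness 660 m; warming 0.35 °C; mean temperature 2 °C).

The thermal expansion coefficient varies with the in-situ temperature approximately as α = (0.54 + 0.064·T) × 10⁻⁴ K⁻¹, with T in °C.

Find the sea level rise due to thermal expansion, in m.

Layer 1: α = (0.54 + 0.064×24)×10⁻⁴ = 2.076×10⁻⁴ K⁻¹
Layer 2: α = (0.54 + 0.064×11)×10⁻⁴ = 1.244×10⁻⁴ K⁻¹
Layer 3: α = (0.54 + 0.064×2)×10⁻⁴ = 0.668×10⁻⁴ K⁻¹
270 × 2.076×10⁻⁴ × 0.96 = 0.05380992 m
270–600 m: 330 × 0.36 × 1.244×10⁻⁴ = 0.01477872 m
600–1260 m: 660 × 0.35 × 0.668×10⁻⁴ = 0.0154308 m
Δh = 0.05380992 + 0.01477872 + 0.0154308 = 0.08401944 m ≈ 0.0840 m

0.0840 m of thermosteric rise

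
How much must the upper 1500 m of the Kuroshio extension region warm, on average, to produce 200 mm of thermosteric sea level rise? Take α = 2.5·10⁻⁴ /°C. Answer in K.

0.533 K

ΔT = Δh/(αH) = 0.2 / (2.5×10⁻⁴ × 1500) ≈ 0.5333 K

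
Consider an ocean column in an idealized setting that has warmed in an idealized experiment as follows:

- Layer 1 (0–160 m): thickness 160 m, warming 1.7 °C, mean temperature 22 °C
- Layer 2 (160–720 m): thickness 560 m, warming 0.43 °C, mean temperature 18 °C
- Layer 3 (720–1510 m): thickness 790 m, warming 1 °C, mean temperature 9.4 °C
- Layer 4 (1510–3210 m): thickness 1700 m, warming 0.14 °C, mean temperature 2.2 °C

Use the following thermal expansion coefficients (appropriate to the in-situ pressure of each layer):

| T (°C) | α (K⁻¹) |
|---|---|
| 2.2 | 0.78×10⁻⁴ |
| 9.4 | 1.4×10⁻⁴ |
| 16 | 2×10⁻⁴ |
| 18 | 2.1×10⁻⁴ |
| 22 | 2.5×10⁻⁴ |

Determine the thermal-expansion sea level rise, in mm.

Layer 1 at 22 °C → α = 2.5×10⁻⁴ K⁻¹
Layer 2 at 18 °C → α = 2.1×10⁻⁴ K⁻¹
Layer 3 at 9.4 °C → α = 1.4×10⁻⁴ K⁻¹
Layer 4 at 2.2 °C → α = 0.78×10⁻⁴ K⁻¹
2.5×10⁻⁴ × 160 × 1.7 = 0.06800 m
Layer 2: 560 × 0.43 × 2.1×10⁻⁴ = 0.050568 m
720–1510 m: 790 × 1 × 1.4×10⁻⁴ = 0.11060 m
1510–3210 m: 0.14 × 0.78×10⁻⁴ × 1700 = 0.018564 m
Δh = 0.06800 + 0.050568 + 0.11060 + 0.018564 = 0.247732 m ≈ 248 mm

Δh = 248 mm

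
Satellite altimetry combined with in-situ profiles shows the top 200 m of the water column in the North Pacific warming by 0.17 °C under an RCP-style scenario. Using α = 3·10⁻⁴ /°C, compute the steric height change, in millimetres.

Δh = αΔT·H = 3×10⁻⁴ × 0.17 × 200 = 0.01020 m

about 10.2 mm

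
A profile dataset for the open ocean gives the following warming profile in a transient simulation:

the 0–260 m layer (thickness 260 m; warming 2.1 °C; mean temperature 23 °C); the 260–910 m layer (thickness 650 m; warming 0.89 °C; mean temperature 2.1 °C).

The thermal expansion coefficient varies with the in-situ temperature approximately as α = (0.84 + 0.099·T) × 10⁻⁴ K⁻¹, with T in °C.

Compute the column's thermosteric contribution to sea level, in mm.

Δh ≈ 231 mm

Layer 1: α = (0.84 + 0.099×23)×10⁻⁴ = 3.117×10⁻⁴ K⁻¹
Layer 2: α = (0.84 + 0.099×2.1)×10⁻⁴ = 1.0479×10⁻⁴ K⁻¹
Layer 1: 3.117×10⁻⁴ × 2.1 × 260 = 0.1701882 m
Layer 2: 650 × 1.0479×10⁻⁴ × 0.89 = 0.060621015 m
Δh = 0.1701882 + 0.060621015 = 0.230809215 m ≈ 231 mm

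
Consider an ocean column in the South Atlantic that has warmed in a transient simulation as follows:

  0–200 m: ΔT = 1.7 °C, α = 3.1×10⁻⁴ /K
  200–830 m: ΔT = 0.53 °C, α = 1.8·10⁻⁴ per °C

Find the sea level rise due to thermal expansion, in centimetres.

Δh = 17 cm

1.7 × 200 × 3.1×10⁻⁴ = 0.10540 m
200–830 m: 0.53 × 1.8×10⁻⁴ × 630 = 0.060102 m
Δh = 0.10540 + 0.060102 = 0.165502 m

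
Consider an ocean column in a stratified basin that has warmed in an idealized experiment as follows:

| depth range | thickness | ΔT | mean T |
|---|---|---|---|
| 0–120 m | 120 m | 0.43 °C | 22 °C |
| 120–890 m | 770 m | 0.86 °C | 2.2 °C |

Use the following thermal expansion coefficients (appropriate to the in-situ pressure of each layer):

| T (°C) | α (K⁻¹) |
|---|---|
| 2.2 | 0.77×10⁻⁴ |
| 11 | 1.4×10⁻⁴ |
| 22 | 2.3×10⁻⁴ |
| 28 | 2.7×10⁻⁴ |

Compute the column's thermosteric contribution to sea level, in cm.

Layer 1 at 22 °C → α = 2.3×10⁻⁴ K⁻¹
Layer 2 at 2.2 °C → α = 0.77×10⁻⁴ K⁻¹
Layer 1: 2.3×10⁻⁴ × 120 × 0.43 = 0.011868 m
120–890 m: 770 × 0.77×10⁻⁴ × 0.86 = 0.0509894 m
Δh = 0.011868 + 0.0509894 = 0.0628574 m

6.29 cm of thermosteric rise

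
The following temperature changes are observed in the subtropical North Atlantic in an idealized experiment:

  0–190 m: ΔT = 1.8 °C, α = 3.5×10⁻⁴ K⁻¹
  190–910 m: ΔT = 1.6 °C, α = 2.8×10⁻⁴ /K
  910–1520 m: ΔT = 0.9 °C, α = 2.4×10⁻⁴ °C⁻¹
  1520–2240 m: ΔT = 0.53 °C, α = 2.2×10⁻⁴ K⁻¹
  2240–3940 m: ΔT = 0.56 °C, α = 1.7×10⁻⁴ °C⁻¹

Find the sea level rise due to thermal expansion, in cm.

Layer 1: 3.5×10⁻⁴ × 190 × 1.8 = 0.11970 m
190–910 m: 1.6 × 2.8×10⁻⁴ × 720 = 0.32256 m
610 × 2.4×10⁻⁴ × 0.9 = 0.13176 m
1520–2240 m: 2.2×10⁻⁴ × 0.53 × 720 = 0.083952 m
Layer 5: 0.56 × 1700 × 1.7×10⁻⁴ = 0.16184 m
Δh = 0.11970 + 0.32256 + 0.13176 + 0.083952 + 0.16184 = 0.819812 m

about 82 cm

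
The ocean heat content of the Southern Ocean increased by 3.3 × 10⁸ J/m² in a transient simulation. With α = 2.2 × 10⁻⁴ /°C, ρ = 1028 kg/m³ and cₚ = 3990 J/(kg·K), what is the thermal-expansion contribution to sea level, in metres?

Δh = αQ/(ρcₚ) = 2.2×10⁻⁴ × 3.3×10⁸ / (1028 × 3990) ≈ 0.01770 m

Δh = 0.0177 m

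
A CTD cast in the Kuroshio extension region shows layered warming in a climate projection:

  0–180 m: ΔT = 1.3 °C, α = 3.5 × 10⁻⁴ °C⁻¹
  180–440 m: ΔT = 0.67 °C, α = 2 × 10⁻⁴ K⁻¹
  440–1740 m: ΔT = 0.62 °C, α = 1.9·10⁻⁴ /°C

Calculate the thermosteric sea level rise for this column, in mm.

0–180 m: 180 × 3.5×10⁻⁴ × 1.3 = 0.08190 m
Layer 2: 0.67 × 2×10⁻⁴ × 260 = 0.03484 m
440–1740 m: 0.62 × 1300 × 1.9×10⁻⁴ = 0.15314 m
Δh = 0.08190 + 0.03484 + 0.15314 = 0.26988 m

Δh = 270 mm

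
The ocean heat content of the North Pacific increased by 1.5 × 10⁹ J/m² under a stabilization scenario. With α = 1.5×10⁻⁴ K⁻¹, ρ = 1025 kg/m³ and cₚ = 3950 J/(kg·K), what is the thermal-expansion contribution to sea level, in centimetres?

Δh = αQ/(ρcₚ) = 1.5×10⁻⁴ × 1.5×10⁹ / (1025 × 3950) ≈ 0.055573 m

Δh = 5.56 cm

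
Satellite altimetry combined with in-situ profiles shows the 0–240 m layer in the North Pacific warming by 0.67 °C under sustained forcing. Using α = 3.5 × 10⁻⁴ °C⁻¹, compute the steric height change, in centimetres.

Δh = αΔT·H = 3.5×10⁻⁴ × 0.67 × 240 = 0.05628 m

Δh ≈ 5.63 cm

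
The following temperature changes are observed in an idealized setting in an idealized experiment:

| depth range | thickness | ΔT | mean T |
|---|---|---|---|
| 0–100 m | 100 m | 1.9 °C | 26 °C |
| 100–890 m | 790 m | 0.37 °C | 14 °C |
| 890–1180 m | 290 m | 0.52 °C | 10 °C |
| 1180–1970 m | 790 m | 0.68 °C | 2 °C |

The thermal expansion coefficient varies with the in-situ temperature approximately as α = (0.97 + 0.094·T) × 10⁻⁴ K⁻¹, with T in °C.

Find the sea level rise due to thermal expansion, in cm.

Layer 1: α = (0.97 + 0.094×26)×10⁻⁴ = 3.414×10⁻⁴ K⁻¹
Layer 2: α = (0.97 + 0.094×14)×10⁻⁴ = 2.286×10⁻⁴ K⁻¹
Layer 3: α = (0.97 + 0.094×10)×10⁻⁴ = 1.91×10⁻⁴ K⁻¹
Layer 4: α = (0.97 + 0.094×2)×10⁻⁴ = 1.158×10⁻⁴ K⁻¹
3.414×10⁻⁴ × 1.9 × 100 = 0.064866 m
Layer 2: 0.37 × 790 × 2.286×10⁻⁴ = 0.06681978 m
Layer 3: 290 × 0.52 × 1.91×10⁻⁴ = 0.0288028 m
Layer 4: 1.158×10⁻⁴ × 0.68 × 790 = 0.06220776 m
Δh = 0.064866 + 0.06681978 + 0.0288028 + 0.06220776 = 0.22269634 m

about 22.3 cm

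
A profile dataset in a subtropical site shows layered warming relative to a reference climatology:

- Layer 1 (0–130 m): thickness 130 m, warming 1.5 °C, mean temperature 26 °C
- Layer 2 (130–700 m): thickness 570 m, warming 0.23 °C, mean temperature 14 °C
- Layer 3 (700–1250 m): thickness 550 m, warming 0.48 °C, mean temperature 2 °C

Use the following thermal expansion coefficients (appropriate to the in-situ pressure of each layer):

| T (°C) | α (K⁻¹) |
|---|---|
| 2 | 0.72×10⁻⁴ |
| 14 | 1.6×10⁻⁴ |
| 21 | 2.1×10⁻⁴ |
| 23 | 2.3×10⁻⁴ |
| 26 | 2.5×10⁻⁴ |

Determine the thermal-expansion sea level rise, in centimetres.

Layer 1 at 26 °C → α = 2.5×10⁻⁴ K⁻¹
Layer 2 at 14 °C → α = 1.6×10⁻⁴ K⁻¹
Layer 3 at 2 °C → α = 0.72×10⁻⁴ K⁻¹
0–130 m: 130 × 1.5 × 2.5×10⁻⁴ = 0.04875 m
Layer 2: 0.23 × 1.6×10⁻⁴ × 570 = 0.020976 m
550 × 0.48 × 0.72×10⁻⁴ = 0.019008 m
Δh = 0.04875 + 0.020976 + 0.019008 = 0.088734 m

about 8.87 cm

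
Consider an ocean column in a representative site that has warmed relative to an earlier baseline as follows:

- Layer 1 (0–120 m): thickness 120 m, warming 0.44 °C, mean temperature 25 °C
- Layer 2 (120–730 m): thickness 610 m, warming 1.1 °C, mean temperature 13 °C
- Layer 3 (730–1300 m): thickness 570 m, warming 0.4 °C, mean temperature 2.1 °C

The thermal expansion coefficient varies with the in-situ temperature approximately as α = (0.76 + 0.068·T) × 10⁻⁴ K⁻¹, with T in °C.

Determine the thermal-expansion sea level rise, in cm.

Layer 1: α = (0.76 + 0.068×25)×10⁻⁴ = 2.46×10⁻⁴ K⁻¹
Layer 2: α = (0.76 + 0.068×13)×10⁻⁴ = 1.644×10⁻⁴ K⁻¹
Layer 3: α = (0.76 + 0.068×2.1)×10⁻⁴ = 0.9028×10⁻⁴ K⁻¹
Layer 1: 2.46×10⁻⁴ × 0.44 × 120 = 0.0129888 m
1.1 × 1.644×10⁻⁴ × 610 = 0.1103124 m
730–1300 m: 0.4 × 570 × 0.9028×10⁻⁴ = 0.02058384 m
Δh = 0.0129888 + 0.1103124 + 0.02058384 = 0.14388504 m ≈ 14 cm

about 14 cm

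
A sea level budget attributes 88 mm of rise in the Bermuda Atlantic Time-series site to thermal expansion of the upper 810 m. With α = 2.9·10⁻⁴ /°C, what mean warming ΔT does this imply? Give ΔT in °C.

0.375 °C

ΔT = Δh/(αH) = 0.088 / (2.9×10⁻⁴ × 810) ≈ 0.3746 °C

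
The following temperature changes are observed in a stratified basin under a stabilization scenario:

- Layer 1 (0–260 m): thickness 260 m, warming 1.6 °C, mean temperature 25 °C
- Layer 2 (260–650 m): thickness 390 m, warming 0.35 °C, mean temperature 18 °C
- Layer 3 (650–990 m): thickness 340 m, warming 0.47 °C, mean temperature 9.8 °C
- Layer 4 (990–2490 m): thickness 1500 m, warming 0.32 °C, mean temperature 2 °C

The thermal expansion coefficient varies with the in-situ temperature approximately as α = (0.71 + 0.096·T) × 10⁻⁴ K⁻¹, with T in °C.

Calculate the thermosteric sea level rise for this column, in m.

Δh = 0.232 m

Layer 1: α = (0.71 + 0.096×25)×10⁻⁴ = 3.11×10⁻⁴ K⁻¹
Layer 2: α = (0.71 + 0.096×18)×10⁻⁴ = 2.438×10⁻⁴ K⁻¹
Layer 3: α = (0.71 + 0.096×9.8)×10⁻⁴ = 1.6508×10⁻⁴ K⁻¹
Layer 4: α = (0.71 + 0.096×2)×10⁻⁴ = 0.902×10⁻⁴ K⁻¹
0–260 m: 260 × 3.11×10⁻⁴ × 1.6 = 0.129376 m
260–650 m: 0.35 × 390 × 2.438×10⁻⁴ = 0.0332787 m
650–990 m: 0.47 × 340 × 1.6508×10⁻⁴ = 0.026379784 m
Layer 4: 1500 × 0.32 × 0.902×10⁻⁴ = 0.043296 m
Δh = 0.129376 + 0.0332787 + 0.026379784 + 0.043296 = 0.232330484 m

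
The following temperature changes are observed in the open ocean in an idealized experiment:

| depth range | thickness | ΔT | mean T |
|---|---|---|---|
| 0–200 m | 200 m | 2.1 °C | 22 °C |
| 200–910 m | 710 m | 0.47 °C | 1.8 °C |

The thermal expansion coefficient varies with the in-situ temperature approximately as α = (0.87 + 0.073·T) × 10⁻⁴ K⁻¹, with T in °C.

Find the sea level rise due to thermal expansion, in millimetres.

about 137 mm

Layer 1: α = (0.87 + 0.073×22)×10⁻⁴ = 2.476×10⁻⁴ K⁻¹
Layer 2: α = (0.87 + 0.073×1.8)×10⁻⁴ = 1.0014×10⁻⁴ K⁻¹
0–200 m: 2.1 × 2.476×10⁻⁴ × 200 = 0.103992 m
200–910 m: 1.0014×10⁻⁴ × 0.47 × 710 = 0.033416718 m
Δh = 0.103992 + 0.033416718 = 0.137408718 m ≈ 137 mm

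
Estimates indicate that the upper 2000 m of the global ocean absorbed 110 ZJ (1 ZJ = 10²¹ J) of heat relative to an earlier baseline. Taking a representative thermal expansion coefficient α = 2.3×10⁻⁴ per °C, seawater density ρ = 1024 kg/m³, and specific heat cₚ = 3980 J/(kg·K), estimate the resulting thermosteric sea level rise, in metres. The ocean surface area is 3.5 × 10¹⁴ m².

Δh ≈ 0.0177 m

Per unit area: Q = 110×10²¹ / (3.5×10¹⁴) ≈ 3.143×10⁸ J/m²
Δh = αQ/(ρcₚ) = 2.3×10⁻⁴ × 3.143×10⁸ / (1024 × 3980) ≈ 0.017737 m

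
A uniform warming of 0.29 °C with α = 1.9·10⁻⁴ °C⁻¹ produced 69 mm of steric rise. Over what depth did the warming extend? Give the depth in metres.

H = Δh/(αΔT) = 0.069 / (1.9×10⁻⁴ × 0.29) ≈ 1252 m

H ≈ 1250 m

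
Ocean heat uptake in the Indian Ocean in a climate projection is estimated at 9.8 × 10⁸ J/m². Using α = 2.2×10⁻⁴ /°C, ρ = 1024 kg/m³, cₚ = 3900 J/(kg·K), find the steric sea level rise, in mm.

about 54 mm

Δh = αQ/(ρcₚ) = 2.2×10⁻⁴ × 9.8×10⁸ / (1024 × 3900) ≈ 0.053986 m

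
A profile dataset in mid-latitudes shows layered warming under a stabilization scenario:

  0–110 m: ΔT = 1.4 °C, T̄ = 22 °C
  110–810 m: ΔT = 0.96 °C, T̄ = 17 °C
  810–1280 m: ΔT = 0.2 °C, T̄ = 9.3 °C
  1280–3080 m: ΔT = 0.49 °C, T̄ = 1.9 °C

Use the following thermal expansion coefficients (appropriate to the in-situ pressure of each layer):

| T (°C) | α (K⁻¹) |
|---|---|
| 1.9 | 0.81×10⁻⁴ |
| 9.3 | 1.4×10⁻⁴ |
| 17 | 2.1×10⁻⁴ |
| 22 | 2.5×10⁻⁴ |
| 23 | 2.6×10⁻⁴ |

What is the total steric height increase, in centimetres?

Layer 1 at 22 °C → α = 2.5×10⁻⁴ K⁻¹
Layer 2 at 17 °C → α = 2.1×10⁻⁴ K⁻¹
Layer 3 at 9.3 °C → α = 1.4×10⁻⁴ K⁻¹
Layer 4 at 1.9 °C → α = 0.81×10⁻⁴ K⁻¹
1.4 × 110 × 2.5×10⁻⁴ = 0.03850 m
110–810 m: 700 × 2.1×10⁻⁴ × 0.96 = 0.14112 m
810–1280 m: 470 × 0.2 × 1.4×10⁻⁴ = 0.01316 m
0.81×10⁻⁴ × 1800 × 0.49 = 0.071442 m
Δh = 0.03850 + 0.14112 + 0.01316 + 0.071442 = 0.264222 m

Δh = 26 cm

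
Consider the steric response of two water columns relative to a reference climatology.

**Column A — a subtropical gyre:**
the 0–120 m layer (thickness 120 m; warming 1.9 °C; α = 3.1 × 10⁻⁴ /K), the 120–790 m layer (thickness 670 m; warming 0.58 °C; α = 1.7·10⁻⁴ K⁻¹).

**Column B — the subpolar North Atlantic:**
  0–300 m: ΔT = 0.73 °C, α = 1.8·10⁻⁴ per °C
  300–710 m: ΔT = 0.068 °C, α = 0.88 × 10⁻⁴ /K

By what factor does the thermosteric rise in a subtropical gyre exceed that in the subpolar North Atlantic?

3.27

A 0–120 m: 3.1×10⁻⁴ × 1.9 × 120 = 0.07068 m
A 0.58 × 1.7×10⁻⁴ × 670 = 0.066062 m
A total: 0.136742 m
B 1.8×10⁻⁴ × 0.73 × 300 = 0.03942 m
B 300–710 m: 410 × 0.068 × 0.88×10⁻⁴ = 0.00245344 m
B total: 0.04187344 m
Ratio: 0.136742 / 0.04187344 ≈ 3.266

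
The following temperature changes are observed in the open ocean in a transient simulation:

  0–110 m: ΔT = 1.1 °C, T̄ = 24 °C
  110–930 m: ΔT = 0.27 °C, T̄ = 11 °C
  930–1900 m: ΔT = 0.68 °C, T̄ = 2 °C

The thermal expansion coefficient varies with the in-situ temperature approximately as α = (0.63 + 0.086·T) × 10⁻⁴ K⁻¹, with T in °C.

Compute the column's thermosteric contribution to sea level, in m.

Layer 1: α = (0.63 + 0.086×24)×10⁻⁴ = 2.694×10⁻⁴ K⁻¹
Layer 2: α = (0.63 + 0.086×11)×10⁻⁴ = 1.576×10⁻⁴ K⁻¹
Layer 3: α = (0.63 + 0.086×2)×10⁻⁴ = 0.802×10⁻⁴ K⁻¹
0–110 m: 110 × 1.1 × 2.694×10⁻⁴ = 0.0325974 m
1.576×10⁻⁴ × 0.27 × 820 = 0.03489264 m
930–1900 m: 0.68 × 0.802×10⁻⁴ × 970 = 0.05289992 m
Δh = 0.0325974 + 0.03489264 + 0.05289992 = 0.12038996 m ≈ 0.12 m

0.12 m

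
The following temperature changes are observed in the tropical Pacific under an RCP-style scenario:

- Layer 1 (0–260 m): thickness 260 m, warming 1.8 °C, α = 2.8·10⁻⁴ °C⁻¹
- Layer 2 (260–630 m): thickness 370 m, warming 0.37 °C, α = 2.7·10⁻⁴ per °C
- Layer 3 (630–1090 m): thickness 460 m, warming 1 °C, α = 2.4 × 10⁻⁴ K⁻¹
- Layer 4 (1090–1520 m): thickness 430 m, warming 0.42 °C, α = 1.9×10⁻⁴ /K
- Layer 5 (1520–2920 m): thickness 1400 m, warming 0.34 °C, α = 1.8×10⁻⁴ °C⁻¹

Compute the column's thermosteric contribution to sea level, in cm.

Layer 1: 260 × 1.8 × 2.8×10⁻⁴ = 0.13104 m
Layer 2: 2.7×10⁻⁴ × 370 × 0.37 = 0.036963 m
Layer 3: 460 × 1 × 2.4×10⁻⁴ = 0.11040 m
Layer 4: 430 × 0.42 × 1.9×10⁻⁴ = 0.034314 m
Layer 5: 1.8×10⁻⁴ × 0.34 × 1400 = 0.08568 m
Δh = 0.13104 + 0.036963 + 0.11040 + 0.034314 + 0.08568 = 0.398397 m

Δh = 39.8 cm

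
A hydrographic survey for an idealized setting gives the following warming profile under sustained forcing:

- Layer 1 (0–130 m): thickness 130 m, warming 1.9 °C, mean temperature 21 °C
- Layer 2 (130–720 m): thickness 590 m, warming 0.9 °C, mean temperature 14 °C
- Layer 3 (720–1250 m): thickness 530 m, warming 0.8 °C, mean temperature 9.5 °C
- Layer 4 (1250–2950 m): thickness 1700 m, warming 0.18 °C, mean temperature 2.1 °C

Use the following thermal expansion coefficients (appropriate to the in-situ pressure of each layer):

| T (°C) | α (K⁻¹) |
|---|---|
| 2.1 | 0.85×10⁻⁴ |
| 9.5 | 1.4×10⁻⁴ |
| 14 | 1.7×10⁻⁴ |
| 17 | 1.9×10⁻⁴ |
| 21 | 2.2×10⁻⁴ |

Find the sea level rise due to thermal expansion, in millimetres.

230 mm

Layer 1 at 21 °C → α = 2.2×10⁻⁴ K⁻¹
Layer 2 at 14 °C → α = 1.7×10⁻⁴ K⁻¹
Layer 3 at 9.5 °C → α = 1.4×10⁻⁴ K⁻¹
Layer 4 at 2.1 °C → α = 0.85×10⁻⁴ K⁻¹
2.2×10⁻⁴ × 1.9 × 130 = 0.05434 m
Layer 2: 1.7×10⁻⁴ × 590 × 0.9 = 0.09027 m
Layer 3: 530 × 0.8 × 1.4×10⁻⁴ = 0.05936 m
Layer 4: 1700 × 0.18 × 0.85×10⁻⁴ = 0.02601 m
Δh = 0.05434 + 0.09027 + 0.05936 + 0.02601 = 0.22998 m ≈ 230 mm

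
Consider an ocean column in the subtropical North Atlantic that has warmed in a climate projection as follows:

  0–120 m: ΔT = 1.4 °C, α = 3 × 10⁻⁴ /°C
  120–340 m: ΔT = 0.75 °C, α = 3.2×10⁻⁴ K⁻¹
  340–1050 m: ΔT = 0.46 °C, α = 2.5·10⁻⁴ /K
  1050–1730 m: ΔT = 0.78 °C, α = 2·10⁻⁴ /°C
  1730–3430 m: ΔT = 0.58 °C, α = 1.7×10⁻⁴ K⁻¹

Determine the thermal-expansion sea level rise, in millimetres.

459 mm

120 × 3×10⁻⁴ × 1.4 = 0.05040 m
3.2×10⁻⁴ × 220 × 0.75 = 0.05280 m
340–1050 m: 2.5×10⁻⁴ × 710 × 0.46 = 0.08165 m
2×10⁻⁴ × 0.78 × 680 = 0.10608 m
1730–3430 m: 0.58 × 1.7×10⁻⁴ × 1700 = 0.16762 m
Δh = 0.05040 + 0.05280 + 0.08165 + 0.10608 + 0.16762 = 0.45855 m ≈ 459 mm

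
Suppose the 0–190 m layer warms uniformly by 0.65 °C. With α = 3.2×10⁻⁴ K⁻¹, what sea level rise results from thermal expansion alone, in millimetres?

Δh = αΔT·H = 3.2×10⁻⁴ × 0.65 × 190 = 0.03952 m

Δh ≈ 39.5 mm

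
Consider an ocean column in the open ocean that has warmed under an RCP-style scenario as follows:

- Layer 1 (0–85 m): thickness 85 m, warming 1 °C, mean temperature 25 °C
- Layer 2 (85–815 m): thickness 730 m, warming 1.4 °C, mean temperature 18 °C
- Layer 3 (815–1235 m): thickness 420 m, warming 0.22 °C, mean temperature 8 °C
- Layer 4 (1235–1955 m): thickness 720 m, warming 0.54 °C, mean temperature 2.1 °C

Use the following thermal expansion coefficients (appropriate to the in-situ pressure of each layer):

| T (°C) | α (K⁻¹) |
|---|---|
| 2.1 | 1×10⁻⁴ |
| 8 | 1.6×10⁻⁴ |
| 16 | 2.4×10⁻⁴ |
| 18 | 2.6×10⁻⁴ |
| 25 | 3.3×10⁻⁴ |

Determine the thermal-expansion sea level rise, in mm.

Layer 1 at 25 °C → α = 3.3×10⁻⁴ K⁻¹
Layer 2 at 18 °C → α = 2.6×10⁻⁴ K⁻¹
Layer 3 at 8 °C → α = 1.6×10⁻⁴ K⁻¹
Layer 4 at 2.1 °C → α = 1×10⁻⁴ K⁻¹
3.3×10⁻⁴ × 1 × 85 = 0.02805 m
85–815 m: 2.6×10⁻⁴ × 1.4 × 730 = 0.26572 m
815–1235 m: 0.22 × 420 × 1.6×10⁻⁴ = 0.014784 m
1×10⁻⁴ × 720 × 0.54 = 0.03888 m
Δh = 0.02805 + 0.26572 + 0.014784 + 0.03888 = 0.347434 m

about 347 mm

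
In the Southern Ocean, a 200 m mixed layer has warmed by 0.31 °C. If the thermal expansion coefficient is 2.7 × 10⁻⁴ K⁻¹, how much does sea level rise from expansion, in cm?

1.7 cm

Δh = αΔT·H = 2.7×10⁻⁴ × 0.31 × 200 = 0.01674 m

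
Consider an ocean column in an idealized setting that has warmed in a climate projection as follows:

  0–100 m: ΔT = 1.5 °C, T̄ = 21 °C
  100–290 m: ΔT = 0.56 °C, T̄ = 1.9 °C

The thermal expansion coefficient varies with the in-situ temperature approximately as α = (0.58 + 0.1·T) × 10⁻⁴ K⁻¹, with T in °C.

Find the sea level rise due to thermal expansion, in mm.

Layer 1: α = (0.58 + 0.1×21)×10⁻⁴ = 2.68×10⁻⁴ K⁻¹
Layer 2: α = (0.58 + 0.1×1.9)×10⁻⁴ = 0.77×10⁻⁴ K⁻¹
Layer 1: 1.5 × 2.68×10⁻⁴ × 100 = 0.04020 m
Layer 2: 0.77×10⁻⁴ × 0.56 × 190 = 0.0081928 m
Δh = 0.04020 + 0.0081928 = 0.0483928 m ≈ 48.4 mm

about 48.4 mm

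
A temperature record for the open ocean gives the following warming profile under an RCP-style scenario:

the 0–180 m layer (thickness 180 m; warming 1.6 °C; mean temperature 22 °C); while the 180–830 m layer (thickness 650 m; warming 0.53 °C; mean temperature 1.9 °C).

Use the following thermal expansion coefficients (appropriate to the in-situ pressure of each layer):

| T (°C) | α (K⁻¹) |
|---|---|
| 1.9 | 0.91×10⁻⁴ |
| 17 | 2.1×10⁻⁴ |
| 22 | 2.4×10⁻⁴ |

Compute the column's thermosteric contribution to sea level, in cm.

10 cm of thermosteric rise

Layer 1 at 22 °C → α = 2.4×10⁻⁴ K⁻¹
Layer 2 at 1.9 °C → α = 0.91×10⁻⁴ K⁻¹
180 × 1.6 × 2.4×10⁻⁴ = 0.06912 m
0.91×10⁻⁴ × 650 × 0.53 = 0.0313495 m
Δh = 0.06912 + 0.0313495 = 0.1004695 m ≈ 10 cm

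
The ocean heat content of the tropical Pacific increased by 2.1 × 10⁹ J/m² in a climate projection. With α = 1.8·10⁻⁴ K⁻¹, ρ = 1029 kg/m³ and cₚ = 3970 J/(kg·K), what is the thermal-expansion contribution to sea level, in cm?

Δh = αQ/(ρcₚ) = 1.8×10⁻⁴ × 2.1×10⁹ / (1029 × 3970) ≈ 0.092531 m

9.3 cm of thermosteric rise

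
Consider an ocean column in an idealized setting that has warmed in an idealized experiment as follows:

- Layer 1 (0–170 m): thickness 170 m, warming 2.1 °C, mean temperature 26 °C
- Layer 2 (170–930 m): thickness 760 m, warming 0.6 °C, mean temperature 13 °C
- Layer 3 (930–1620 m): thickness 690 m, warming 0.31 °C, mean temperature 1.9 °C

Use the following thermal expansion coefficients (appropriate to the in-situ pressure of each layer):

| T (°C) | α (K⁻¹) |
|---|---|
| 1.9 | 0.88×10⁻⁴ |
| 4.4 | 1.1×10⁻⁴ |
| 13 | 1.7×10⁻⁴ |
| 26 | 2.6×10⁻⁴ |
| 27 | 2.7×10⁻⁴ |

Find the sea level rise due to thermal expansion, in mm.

Layer 1 at 26 °C → α = 2.6×10⁻⁴ K⁻¹
Layer 2 at 13 °C → α = 1.7×10⁻⁴ K⁻¹
Layer 3 at 1.9 °C → α = 0.88×10⁻⁴ K⁻¹
2.1 × 170 × 2.6×10⁻⁴ = 0.09282 m
170–930 m: 1.7×10⁻⁴ × 760 × 0.6 = 0.07752 m
690 × 0.31 × 0.88×10⁻⁴ = 0.0188232 m
Δh = 0.09282 + 0.07752 + 0.0188232 = 0.1891632 m

190 mm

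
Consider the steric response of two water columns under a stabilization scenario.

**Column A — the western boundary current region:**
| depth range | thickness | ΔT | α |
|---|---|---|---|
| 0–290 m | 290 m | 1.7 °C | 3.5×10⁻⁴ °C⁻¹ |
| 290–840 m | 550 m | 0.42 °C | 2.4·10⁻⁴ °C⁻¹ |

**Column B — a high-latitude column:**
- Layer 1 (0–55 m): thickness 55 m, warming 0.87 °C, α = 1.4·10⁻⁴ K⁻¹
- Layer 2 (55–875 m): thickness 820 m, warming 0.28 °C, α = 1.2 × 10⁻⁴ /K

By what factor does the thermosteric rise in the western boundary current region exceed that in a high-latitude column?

≈ 6.7×

A 0–290 m: 1.7 × 3.5×10⁻⁴ × 290 = 0.17255 m
A 290–840 m: 2.4×10⁻⁴ × 0.42 × 550 = 0.05544 m
A total: 0.22799 m
B 0–55 m: 0.87 × 55 × 1.4×10⁻⁴ = 0.006699 m
B 0.28 × 1.2×10⁻⁴ × 820 = 0.027552 m
B total: 0.034251 m
Ratio: 0.22799 / 0.034251 ≈ 6.656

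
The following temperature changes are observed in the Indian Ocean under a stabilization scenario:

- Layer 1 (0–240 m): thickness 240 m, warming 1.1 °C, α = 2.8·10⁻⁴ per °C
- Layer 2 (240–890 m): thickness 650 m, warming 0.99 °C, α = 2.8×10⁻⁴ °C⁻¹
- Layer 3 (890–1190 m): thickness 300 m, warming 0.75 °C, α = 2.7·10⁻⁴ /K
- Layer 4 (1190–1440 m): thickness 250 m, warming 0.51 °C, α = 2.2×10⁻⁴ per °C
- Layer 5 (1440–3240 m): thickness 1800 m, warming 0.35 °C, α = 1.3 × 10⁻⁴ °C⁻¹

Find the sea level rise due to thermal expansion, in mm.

0–240 m: 2.8×10⁻⁴ × 240 × 1.1 = 0.07392 m
650 × 0.99 × 2.8×10⁻⁴ = 0.18018 m
890–1190 m: 0.75 × 300 × 2.7×10⁻⁴ = 0.06075 m
Layer 4: 2.2×10⁻⁴ × 0.51 × 250 = 0.02805 m
1440–3240 m: 1800 × 0.35 × 1.3×10⁻⁴ = 0.08190 m
Δh = 0.07392 + 0.18018 + 0.06075 + 0.02805 + 0.08190 = 0.42480 m

Δh ≈ 420 mm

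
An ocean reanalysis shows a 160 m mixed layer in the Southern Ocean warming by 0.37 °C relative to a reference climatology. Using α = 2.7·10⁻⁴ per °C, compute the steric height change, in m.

0.0160 m

Δh = αΔT·H = 2.7×10⁻⁴ × 0.37 × 160 = 0.015984 m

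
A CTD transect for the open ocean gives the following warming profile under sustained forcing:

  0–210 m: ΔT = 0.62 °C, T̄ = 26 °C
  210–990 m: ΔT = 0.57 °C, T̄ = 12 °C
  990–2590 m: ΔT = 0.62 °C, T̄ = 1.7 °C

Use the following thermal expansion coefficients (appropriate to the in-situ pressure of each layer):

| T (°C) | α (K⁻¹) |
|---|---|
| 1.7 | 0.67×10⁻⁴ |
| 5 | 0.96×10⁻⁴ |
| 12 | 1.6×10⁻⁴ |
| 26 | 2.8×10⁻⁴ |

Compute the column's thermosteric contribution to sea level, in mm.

Layer 1 at 26 °C → α = 2.8×10⁻⁴ K⁻¹
Layer 2 at 12 °C → α = 1.6×10⁻⁴ K⁻¹
Layer 3 at 1.7 °C → α = 0.67×10⁻⁴ K⁻¹
2.8×10⁻⁴ × 210 × 0.62 = 0.036456 m
0.57 × 780 × 1.6×10⁻⁴ = 0.071136 m
990–2590 m: 0.67×10⁻⁴ × 1600 × 0.62 = 0.066464 m
Δh = 0.036456 + 0.071136 + 0.066464 = 0.174056 m

174 mm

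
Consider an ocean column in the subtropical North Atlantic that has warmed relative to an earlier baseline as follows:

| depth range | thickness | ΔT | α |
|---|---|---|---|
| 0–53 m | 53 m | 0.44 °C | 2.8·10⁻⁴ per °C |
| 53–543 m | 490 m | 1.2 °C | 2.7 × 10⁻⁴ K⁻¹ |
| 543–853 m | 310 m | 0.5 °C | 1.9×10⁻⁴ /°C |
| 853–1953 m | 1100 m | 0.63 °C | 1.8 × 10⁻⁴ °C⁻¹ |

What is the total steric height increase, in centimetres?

31.9 cm of thermosteric rise

0–53 m: 53 × 2.8×10⁻⁴ × 0.44 = 0.0065296 m
Layer 2: 2.7×10⁻⁴ × 1.2 × 490 = 0.15876 m
Layer 3: 1.9×10⁻⁴ × 0.5 × 310 = 0.02945 m
Layer 4: 1100 × 0.63 × 1.8×10⁻⁴ = 0.12474 m
Δh = 0.0065296 + 0.15876 + 0.02945 + 0.12474 = 0.3194796 m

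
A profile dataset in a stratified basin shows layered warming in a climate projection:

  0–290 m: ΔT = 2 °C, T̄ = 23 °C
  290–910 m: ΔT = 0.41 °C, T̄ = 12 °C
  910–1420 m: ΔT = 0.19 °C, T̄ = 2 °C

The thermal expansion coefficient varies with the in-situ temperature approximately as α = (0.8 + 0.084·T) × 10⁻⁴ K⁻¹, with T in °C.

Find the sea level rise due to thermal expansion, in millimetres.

214 mm

Layer 1: α = (0.8 + 0.084×23)×10⁻⁴ = 2.732×10⁻⁴ K⁻¹
Layer 2: α = (0.8 + 0.084×12)×10⁻⁴ = 1.808×10⁻⁴ K⁻¹
Layer 3: α = (0.8 + 0.084×2)×10⁻⁴ = 0.968×10⁻⁴ K⁻¹
0–290 m: 2.732×10⁻⁴ × 290 × 2 = 0.158456 m
620 × 0.41 × 1.808×10⁻⁴ = 0.04595936 m
Layer 3: 0.968×10⁻⁴ × 0.19 × 510 = 0.00937992 m
Δh = 0.158456 + 0.04595936 + 0.00937992 = 0.21379528 m ≈ 214 mm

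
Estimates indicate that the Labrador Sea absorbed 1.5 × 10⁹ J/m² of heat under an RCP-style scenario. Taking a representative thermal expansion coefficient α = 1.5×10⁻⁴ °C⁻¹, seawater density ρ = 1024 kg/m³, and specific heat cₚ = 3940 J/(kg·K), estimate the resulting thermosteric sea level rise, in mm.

55.8 mm of thermosteric rise

Δh = αQ/(ρcₚ) = 1.5×10⁻⁴ × 1.5×10⁹ / (1024 × 3940) ≈ 0.055768 m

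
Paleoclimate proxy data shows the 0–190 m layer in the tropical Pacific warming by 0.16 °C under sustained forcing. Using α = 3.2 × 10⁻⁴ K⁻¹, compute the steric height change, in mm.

Δh = αΔT·H = 3.2×10⁻⁴ × 0.16 × 190 = 0.009728 m

about 9.7 mm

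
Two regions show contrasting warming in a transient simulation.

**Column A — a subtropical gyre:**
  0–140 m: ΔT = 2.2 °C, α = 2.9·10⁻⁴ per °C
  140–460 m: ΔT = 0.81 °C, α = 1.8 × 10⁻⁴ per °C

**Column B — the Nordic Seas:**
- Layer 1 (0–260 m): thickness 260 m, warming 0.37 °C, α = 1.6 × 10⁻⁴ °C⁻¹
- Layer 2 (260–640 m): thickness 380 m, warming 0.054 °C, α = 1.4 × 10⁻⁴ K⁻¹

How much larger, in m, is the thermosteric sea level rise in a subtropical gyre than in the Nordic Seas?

0.12 m

A 0–140 m: 2.2 × 2.9×10⁻⁴ × 140 = 0.08932 m
A 140–460 m: 0.81 × 1.8×10⁻⁴ × 320 = 0.046656 m
A total: 0.135976 m
B Layer 1: 1.6×10⁻⁴ × 260 × 0.37 = 0.015392 m
B 260–640 m: 380 × 0.054 × 1.4×10⁻⁴ = 0.0028728 m
B total: 0.0182648 m
Difference: 0.135976 − 0.0182648 = 0.1177112 m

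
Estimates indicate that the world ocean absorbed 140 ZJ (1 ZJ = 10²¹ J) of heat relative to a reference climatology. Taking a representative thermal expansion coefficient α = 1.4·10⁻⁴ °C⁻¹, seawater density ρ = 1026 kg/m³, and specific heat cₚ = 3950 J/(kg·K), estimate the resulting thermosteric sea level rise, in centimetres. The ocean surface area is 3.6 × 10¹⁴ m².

1.34 cm of thermosteric rise

Per unit area: Q = 140×10²¹ / (3.6×10¹⁴) ≈ 3.889×10⁸ J/m²
Δh = αQ/(ρcₚ) = 1.4×10⁻⁴ × 3.889×10⁸ / (1026 × 3950) ≈ 0.013435 m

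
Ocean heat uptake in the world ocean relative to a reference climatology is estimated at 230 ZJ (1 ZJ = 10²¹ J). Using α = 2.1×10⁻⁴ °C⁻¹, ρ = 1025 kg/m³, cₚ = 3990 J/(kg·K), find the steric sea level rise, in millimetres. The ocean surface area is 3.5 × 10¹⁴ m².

34 mm of thermosteric rise

Per unit area: Q = 230×10²¹ / (3.5×10¹⁴) ≈ 6.571×10⁸ J/m²
Δh = αQ/(ρcₚ) = 2.1×10⁻⁴ × 6.571×10⁸ / (1025 × 3990) ≈ 0.033741 m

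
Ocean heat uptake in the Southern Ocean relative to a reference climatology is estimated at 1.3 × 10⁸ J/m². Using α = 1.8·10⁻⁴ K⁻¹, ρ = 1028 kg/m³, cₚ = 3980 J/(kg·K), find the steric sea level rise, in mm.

Δh = 5.7 mm

Δh = αQ/(ρcₚ) = 1.8×10⁻⁴ × 1.3×10⁸ / (1028 × 3980) ≈ 0.0057193 m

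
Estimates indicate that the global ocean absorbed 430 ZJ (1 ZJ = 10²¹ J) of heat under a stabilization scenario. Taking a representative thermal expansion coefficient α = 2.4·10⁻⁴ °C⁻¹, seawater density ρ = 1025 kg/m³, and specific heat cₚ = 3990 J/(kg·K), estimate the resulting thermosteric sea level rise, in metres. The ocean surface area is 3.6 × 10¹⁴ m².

Δh ≈ 0.070 m

Per unit area: Q = 430×10²¹ / (3.6×10¹⁴) ≈ 1.194×10⁹ J/m²
Δh = αQ/(ρcₚ) = 2.4×10⁻⁴ × 1.194×10⁹ / (1025 × 3990) ≈ 0.070068 m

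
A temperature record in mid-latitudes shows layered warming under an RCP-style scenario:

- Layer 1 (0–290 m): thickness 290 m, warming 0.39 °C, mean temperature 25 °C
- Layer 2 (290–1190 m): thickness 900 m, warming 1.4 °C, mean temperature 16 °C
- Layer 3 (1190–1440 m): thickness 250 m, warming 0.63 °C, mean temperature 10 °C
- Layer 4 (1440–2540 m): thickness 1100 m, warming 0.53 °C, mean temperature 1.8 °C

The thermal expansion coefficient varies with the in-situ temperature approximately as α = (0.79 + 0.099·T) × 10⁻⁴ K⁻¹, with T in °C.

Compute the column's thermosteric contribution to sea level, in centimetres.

Layer 1: α = (0.79 + 0.099×25)×10⁻⁴ = 3.265×10⁻⁴ K⁻¹
Layer 2: α = (0.79 + 0.099×16)×10⁻⁴ = 2.374×10⁻⁴ K⁻¹
Layer 3: α = (0.79 + 0.099×10)×10⁻⁴ = 1.78×10⁻⁴ K⁻¹
Layer 4: α = (0.79 + 0.099×1.8)×10⁻⁴ = 0.9682×10⁻⁴ K⁻¹
290 × 0.39 × 3.265×10⁻⁴ = 0.03692715 m
900 × 2.374×10⁻⁴ × 1.4 = 0.299124 m
Layer 3: 250 × 1.78×10⁻⁴ × 0.63 = 0.028035 m
1440–2540 m: 0.9682×10⁻⁴ × 0.53 × 1100 = 0.05644606 m
Δh = 0.03692715 + 0.299124 + 0.028035 + 0.05644606 = 0.42053221 m

Δh ≈ 42 cm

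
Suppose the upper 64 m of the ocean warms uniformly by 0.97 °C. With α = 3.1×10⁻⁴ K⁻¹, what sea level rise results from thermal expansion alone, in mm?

Δh = αΔT·H = 3.1×10⁻⁴ × 0.97 × 64 = 0.0192448 m

19 mm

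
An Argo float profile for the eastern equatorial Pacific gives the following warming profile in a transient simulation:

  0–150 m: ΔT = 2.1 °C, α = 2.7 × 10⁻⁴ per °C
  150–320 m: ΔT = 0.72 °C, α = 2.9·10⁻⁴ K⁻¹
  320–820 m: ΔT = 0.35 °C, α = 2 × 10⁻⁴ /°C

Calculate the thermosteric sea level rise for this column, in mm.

Δh ≈ 156 mm

150 × 2.7×10⁻⁴ × 2.1 = 0.08505 m
150–320 m: 170 × 2.9×10⁻⁴ × 0.72 = 0.035496 m
Layer 3: 0.35 × 500 × 2×10⁻⁴ = 0.03500 m
Δh = 0.08505 + 0.035496 + 0.03500 = 0.155546 m ≈ 156 mm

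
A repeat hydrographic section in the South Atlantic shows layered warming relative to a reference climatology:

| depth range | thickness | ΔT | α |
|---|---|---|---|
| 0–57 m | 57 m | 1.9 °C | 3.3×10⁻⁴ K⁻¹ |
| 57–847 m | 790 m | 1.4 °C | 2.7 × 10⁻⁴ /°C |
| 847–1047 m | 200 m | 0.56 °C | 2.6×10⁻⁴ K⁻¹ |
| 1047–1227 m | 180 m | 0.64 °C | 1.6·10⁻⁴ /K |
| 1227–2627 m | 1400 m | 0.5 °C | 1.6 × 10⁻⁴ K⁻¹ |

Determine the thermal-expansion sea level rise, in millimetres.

Δh ≈ 494 mm

0–57 m: 57 × 1.9 × 3.3×10⁻⁴ = 0.035739 m
57–847 m: 790 × 1.4 × 2.7×10⁻⁴ = 0.29862 m
847–1047 m: 0.56 × 2.6×10⁻⁴ × 200 = 0.02912 m
1047–1227 m: 180 × 1.6×10⁻⁴ × 0.64 = 0.018432 m
1.6×10⁻⁴ × 0.5 × 1400 = 0.11200 m
Δh = 0.035739 + 0.29862 + 0.02912 + 0.018432 + 0.11200 = 0.493911 m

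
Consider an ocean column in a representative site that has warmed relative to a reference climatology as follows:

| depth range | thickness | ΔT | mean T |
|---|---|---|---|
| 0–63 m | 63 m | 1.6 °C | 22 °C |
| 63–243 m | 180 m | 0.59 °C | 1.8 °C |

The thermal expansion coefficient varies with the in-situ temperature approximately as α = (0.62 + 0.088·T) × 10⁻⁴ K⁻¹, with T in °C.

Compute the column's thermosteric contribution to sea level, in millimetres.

Δh = 34.0 mm

Layer 1: α = (0.62 + 0.088×22)×10⁻⁴ = 2.556×10⁻⁴ K⁻¹
Layer 2: α = (0.62 + 0.088×1.8)×10⁻⁴ = 0.7784×10⁻⁴ K⁻¹
0–63 m: 2.556×10⁻⁴ × 63 × 1.6 = 0.02576448 m
63–243 m: 0.7784×10⁻⁴ × 180 × 0.59 = 0.008266608 m
Δh = 0.02576448 + 0.008266608 = 0.034031088 m ≈ 34.0 mm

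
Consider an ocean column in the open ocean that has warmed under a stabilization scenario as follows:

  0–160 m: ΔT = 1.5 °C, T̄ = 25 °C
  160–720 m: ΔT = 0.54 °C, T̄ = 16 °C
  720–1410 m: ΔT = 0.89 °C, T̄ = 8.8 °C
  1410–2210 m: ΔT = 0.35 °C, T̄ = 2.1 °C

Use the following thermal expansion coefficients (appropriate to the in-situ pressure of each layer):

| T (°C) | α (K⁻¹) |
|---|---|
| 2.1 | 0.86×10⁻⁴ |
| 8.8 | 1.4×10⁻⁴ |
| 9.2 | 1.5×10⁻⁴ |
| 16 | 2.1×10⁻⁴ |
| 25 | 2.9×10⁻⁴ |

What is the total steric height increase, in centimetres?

Layer 1 at 25 °C → α = 2.9×10⁻⁴ K⁻¹
Layer 2 at 16 °C → α = 2.1×10⁻⁴ K⁻¹
Layer 3 at 8.8 °C → α = 1.4×10⁻⁴ K⁻¹
Layer 4 at 2.1 °C → α = 0.86×10⁻⁴ K⁻¹
0–160 m: 1.5 × 2.9×10⁻⁴ × 160 = 0.06960 m
Layer 2: 560 × 0.54 × 2.1×10⁻⁴ = 0.063504 m
1.4×10⁻⁴ × 0.89 × 690 = 0.085974 m
1410–2210 m: 800 × 0.86×10⁻⁴ × 0.35 = 0.02408 m
Δh = 0.06960 + 0.063504 + 0.085974 + 0.02408 = 0.243158 m

Δh ≈ 24.3 cm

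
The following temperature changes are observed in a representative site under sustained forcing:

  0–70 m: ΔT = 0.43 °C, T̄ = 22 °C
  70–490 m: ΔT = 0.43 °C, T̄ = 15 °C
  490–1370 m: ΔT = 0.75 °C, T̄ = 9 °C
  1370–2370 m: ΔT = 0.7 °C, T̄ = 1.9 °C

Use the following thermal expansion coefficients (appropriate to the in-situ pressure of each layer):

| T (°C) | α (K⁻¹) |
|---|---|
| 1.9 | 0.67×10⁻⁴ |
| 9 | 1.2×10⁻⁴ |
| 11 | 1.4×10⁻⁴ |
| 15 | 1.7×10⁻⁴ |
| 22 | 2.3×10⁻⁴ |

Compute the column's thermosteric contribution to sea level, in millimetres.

Layer 1 at 22 °C → α = 2.3×10⁻⁴ K⁻¹
Layer 2 at 15 °C → α = 1.7×10⁻⁴ K⁻¹
Layer 3 at 9 °C → α = 1.2×10⁻⁴ K⁻¹
Layer 4 at 1.9 °C → α = 0.67×10⁻⁴ K⁻¹
0.43 × 2.3×10⁻⁴ × 70 = 0.006923 m
420 × 1.7×10⁻⁴ × 0.43 = 0.030702 m
490–1370 m: 1.2×10⁻⁴ × 880 × 0.75 = 0.07920 m
1370–2370 m: 1000 × 0.67×10⁻⁴ × 0.7 = 0.04690 m
Δh = 0.006923 + 0.030702 + 0.07920 + 0.04690 = 0.163725 m

Δh ≈ 164 mm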